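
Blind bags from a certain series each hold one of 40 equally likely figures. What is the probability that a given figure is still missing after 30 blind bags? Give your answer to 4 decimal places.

0.4679

Each blind bag misses the fixed figure with probability (40-1)/40 = 39/40, independently.
P(still missing after 30) = (39/40)^30 = 0.46788.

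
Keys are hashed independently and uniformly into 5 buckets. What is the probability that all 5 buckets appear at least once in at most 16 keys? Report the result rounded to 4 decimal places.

By inclusion–exclusion over which buckets are missing,
P(all seen) = Σ_{j=0}^{5} (-1)^j C(5,j)((5-j)/5)^16
= 1.00000 - 0.14074 + 0.00282 - 0.00000 + 0.00000 - 0.00000
= 0.86208.

0.8621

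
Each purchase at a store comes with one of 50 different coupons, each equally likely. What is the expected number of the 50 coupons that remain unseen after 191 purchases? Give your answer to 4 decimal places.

For each coupon, P(unseen after 191) = (49/50)^191 = 0.02110.
By linearity of expectation, E[unseen] = 50·(49/50)^191 = 1.05475.

1.0548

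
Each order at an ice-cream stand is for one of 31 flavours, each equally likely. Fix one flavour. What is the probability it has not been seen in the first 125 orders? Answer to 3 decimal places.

0.017

On each order the fixed flavour fails to appear with probability 30/31.
P(still missing after 125) = (30/31)^125 = 0.0166.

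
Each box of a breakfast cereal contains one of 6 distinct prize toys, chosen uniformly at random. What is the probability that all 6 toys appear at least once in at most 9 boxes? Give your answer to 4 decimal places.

0.1890

Let A_i be the event that toy i is missing after 9 boxes. By inclusion–exclusion on the A_i,
P(all seen) = Σ_{j=0}^{6} (-1)^j C(6,j)((6-j)/6)^9
= 1.00000 - 1.16284 + 0.39018 - 0.03906 + 0.00076 - 0.00000 + 0.00000
= 0.18904.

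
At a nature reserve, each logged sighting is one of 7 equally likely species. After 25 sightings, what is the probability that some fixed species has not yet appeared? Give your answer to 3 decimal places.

0.021

On each sighting the fixed species fails to appear with probability 6/7.
P(still missing after 25) = (6/7)^25 = 0.0212.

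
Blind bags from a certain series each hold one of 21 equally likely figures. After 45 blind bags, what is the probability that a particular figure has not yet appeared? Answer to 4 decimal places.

Each blind bag misses the fixed figure with probability (21-1)/21 = 20/21, independently.
P(still missing after 45) = (20/21)^45 = 0.11130.

0.1113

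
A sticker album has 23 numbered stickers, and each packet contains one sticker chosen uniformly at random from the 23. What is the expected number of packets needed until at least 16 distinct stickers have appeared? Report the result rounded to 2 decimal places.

26.25

Going from k to k+1 distinct takes a geometric number of packets with mean 23/(23-k).
Sum over k = 0,...,15: E = 23/23 + 23/22 + 23/21 + ... + 23/9 + 23/8 = 26.253.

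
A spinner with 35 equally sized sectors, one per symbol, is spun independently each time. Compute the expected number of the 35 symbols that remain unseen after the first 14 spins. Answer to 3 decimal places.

For each symbol, P(unseen after 14) = (34/35)^14 = 0.6664.
By linearity of expectation, E[unseen] = 35·(34/35)^14 = 23.3249.

23.325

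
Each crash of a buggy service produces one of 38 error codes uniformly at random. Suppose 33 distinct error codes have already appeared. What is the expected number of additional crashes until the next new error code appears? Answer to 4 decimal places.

The number of crashes until the next new error code is geometric with success probability 5/38, so its mean is 38/5.
E = 38/5 = 7.60000.

7.6000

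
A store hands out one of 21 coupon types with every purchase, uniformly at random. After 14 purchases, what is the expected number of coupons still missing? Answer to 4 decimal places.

10.6064

For each coupon, P(unseen after 14) = (20/21)^14 = 0.50507.
By linearity of expectation, E[unseen] = 21·(20/21)^14 = 10.60643.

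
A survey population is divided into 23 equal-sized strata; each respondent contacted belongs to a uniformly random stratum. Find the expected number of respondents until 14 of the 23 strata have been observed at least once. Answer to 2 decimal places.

With k distinct strata already seen, the next new one arrives after an expected 23/(23-k) respondents.
Sum over k = 0,...,13: E = 23/23 + 23/22 + 23/21 + ... + 23/11 + 23/10 = 20.822.

20.82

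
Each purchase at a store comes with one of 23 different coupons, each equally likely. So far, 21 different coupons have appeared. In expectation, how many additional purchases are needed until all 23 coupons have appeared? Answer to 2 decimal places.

With k distinct coupons already seen, the next new one takes an expected 23/(23-k) purchases.
Sum over k = 21,...,22: E = 23/2 + 23/1 = 34.500.

34.50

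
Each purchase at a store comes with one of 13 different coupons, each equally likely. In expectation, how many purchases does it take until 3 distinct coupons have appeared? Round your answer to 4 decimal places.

Going from k to k+1 distinct takes a geometric number of purchases with mean 13/(13-k).
Sum over k = 0,...,2: E = 13/13 + 13/12 + 13/11 = 3.26515.

3.2652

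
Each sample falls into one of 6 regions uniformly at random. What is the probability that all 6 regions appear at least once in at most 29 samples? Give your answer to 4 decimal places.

0.9698

Let A_i be the event that region i is missing after 29 samples. By inclusion–exclusion on the A_i,
P(all seen) = Σ_{j=0}^{6} (-1)^j C(6,j)((6-j)/6)^29
= 1.00000 - 0.03033 + 0.00012 - 0.00000 + 0.00000 - 0.00000 + 0.00000
= 0.96979.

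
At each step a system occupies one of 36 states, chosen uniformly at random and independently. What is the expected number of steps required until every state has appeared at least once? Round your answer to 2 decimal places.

After k distinct states have appeared, the next step gives a new one with probability (36-k)/36, so the expected wait for the (k+1)-th is 36/(36-k).
E[T] = 36/36 + 36/35 + 36/34 + ... + 36/2 + 36/1 = 36·H_{36}.
H_{36} = 4.175, so E[T] = 150.284.

150.28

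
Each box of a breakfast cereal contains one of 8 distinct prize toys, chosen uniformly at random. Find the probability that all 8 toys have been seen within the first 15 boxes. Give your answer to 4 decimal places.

By inclusion–exclusion over which toys are missing,
P(all seen) = Σ_{j=0}^{8} (-1)^j C(8,j)((8-j)/8)^15
= 1.00000 - 1.07947 + 0.37418 - 0.04857 + 0.00214 - 0.00002 + 0.00000 - 0.00000 + 0.00000
= 0.24825.

0.2482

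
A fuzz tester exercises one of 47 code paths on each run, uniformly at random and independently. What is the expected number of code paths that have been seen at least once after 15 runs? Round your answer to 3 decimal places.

12.959

For each code path, P(seen in 15 runs) = 1 - (46/47)^15 = 0.2757.
By linearity of expectation, E[distinct seen] = 47·(1 - (46/47)^15) = 12.9594.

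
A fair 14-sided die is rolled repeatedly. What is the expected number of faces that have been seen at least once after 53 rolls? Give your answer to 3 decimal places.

13.724

For each face, P(seen in 53 rolls) = 1 - (13/14)^53 = 0.9803.
By linearity of expectation, E[distinct seen] = 14·(1 - (13/14)^53) = 13.7244.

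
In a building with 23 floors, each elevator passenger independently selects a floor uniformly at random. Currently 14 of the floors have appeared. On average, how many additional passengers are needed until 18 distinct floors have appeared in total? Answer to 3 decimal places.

With k distinct floors already seen, the next new one takes an expected 23/(23-k) passengers.
Sum over k = 14,...,17: E = 23/9 + 23/8 + 23/7 + 23/6 = 12.5496.

12.550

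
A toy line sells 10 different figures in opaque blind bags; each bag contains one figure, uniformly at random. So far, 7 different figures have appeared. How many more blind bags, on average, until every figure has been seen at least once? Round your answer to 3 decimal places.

18.333

The wait to go from k to k+1 distinct figures is geometric with mean 10/(10-k).
Sum over k = 7,...,9: E = 10/3 + 10/2 + 10/1 = 18.3333.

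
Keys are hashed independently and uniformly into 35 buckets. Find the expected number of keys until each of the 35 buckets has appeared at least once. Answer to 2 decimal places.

145.14

The wait to go from k to k+1 distinct buckets is geometric with mean 35/(35-k).
E[T] = 35/35 + 35/34 + 35/33 + ... + 35/2 + 35/1 = 35·H_{35}.
H_{35} = 4.147, so E[T] = 145.137.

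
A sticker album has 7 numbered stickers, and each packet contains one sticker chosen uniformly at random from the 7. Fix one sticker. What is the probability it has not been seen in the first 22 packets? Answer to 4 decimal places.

On each packet the fixed sticker fails to appear with probability 6/7.
P(still missing after 22) = (6/7)^22 = 0.03366.

0.0337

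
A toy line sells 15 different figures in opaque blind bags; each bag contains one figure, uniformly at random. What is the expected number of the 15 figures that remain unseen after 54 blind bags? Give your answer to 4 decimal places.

For each figure, P(unseen after 54) = (14/15)^54 = 0.02410.
By linearity of expectation, E[unseen] = 15·(14/15)^54 = 0.36147.

0.3615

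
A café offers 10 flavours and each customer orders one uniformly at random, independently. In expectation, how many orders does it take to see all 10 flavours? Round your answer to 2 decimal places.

After k distinct flavours have appeared, the next order gives a new one with probability (10-k)/10, so the expected wait for the (k+1)-th is 10/(10-k).
E[T] = 10/10 + 10/9 + 10/8 + ... + 10/2 + 10/1 = 10·H_{10}.
H_{10} = 2.929, so E[T] = 29.290.

29.29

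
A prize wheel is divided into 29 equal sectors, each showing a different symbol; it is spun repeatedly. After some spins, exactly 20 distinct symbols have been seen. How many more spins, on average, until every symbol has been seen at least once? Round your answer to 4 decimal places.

82.0401

From k distinct to k+1 distinct takes on average 29/(29-k) spins.
Sum over k = 20,...,28: E = 29/9 + 29/8 + 29/7 + ... + 29/2 + 29/1 = 82.04008.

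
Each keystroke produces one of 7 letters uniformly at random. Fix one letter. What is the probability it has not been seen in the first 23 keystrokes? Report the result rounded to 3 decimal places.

0.029

On each keystroke the fixed letter fails to appear with probability 6/7.
P(still missing after 23) = (6/7)^23 = 0.0289.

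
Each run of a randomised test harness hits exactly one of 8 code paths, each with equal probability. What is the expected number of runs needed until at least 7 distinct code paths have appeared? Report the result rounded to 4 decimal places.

13.7429

With k distinct code paths already seen, the next new one arrives after an expected 8/(8-k) runs.
Sum over k = 0,...,6: E = 8/8 + 8/7 + 8/6 + ... + 8/3 + 8/2 = 13.74286.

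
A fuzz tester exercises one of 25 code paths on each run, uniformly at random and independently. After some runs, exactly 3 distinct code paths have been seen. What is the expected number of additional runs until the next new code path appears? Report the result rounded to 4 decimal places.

The number of runs until the next new code path is geometric with success probability 22/25, so its mean is 25/22.
E = 25/22 = 1.13636.

1.1364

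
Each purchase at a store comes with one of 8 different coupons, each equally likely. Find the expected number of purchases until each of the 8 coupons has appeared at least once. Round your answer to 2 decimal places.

After k distinct coupons have appeared, the next purchase gives a new one with probability (8-k)/8, so the expected wait for the (k+1)-th is 8/(8-k).
E[T] = 8/8 + 8/7 + 8/6 + ... + 8/2 + 8/1 = 8·H_{8}.
H_{8} = 2.718, so E[T] = 21.743.

21.74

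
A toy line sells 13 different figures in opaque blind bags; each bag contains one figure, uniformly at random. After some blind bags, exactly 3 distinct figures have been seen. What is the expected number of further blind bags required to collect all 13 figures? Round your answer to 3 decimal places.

38.077

From k distinct to k+1 distinct takes on average 13/(13-k) blind bags.
Sum over k = 3,...,12: E = 13/10 + 13/9 + 13/8 + ... + 13/2 + 13/1 = 38.0766.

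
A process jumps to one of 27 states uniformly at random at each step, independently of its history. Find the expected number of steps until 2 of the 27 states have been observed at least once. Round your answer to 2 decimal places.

With k distinct states already seen, the next new one arrives after an expected 27/(27-k) steps.
Sum over k = 0,...,1: E = 27/27 + 27/26 = 2.038.

2.04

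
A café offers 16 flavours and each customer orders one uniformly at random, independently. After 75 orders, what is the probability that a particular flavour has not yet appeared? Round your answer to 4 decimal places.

On each order the fixed flavour fails to appear with probability 15/16.
P(still missing after 75) = (15/16)^75 = 0.00790.

0.0079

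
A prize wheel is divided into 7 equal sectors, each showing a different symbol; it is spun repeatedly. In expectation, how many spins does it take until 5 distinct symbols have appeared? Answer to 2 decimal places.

7.65

With k distinct symbols already seen, the next new one arrives after an expected 7/(7-k) spins.
Sum over k = 0,...,4: E = 7/7 + 7/6 + 7/5 + 7/4 + 7/3 = 7.650.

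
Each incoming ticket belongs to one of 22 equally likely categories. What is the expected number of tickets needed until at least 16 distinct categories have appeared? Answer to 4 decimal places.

Going from k to k+1 distinct takes a geometric number of tickets with mean 22/(22-k).
Sum over k = 0,...,15: E = 22/22 + 22/21 + 22/20 + ... + 22/8 + 22/7 = 27.29789.

27.2979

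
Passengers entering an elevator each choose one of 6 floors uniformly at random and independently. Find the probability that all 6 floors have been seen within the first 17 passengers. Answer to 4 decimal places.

0.7446

By inclusion–exclusion over which floors are missing,
P(all seen) = Σ_{j=0}^{6} (-1)^j C(6,j)((6-j)/6)^17
= 1.00000 - 0.27044 + 0.01522 - 0.00015 + 0.00000 - 0.00000 + 0.00000
= 0.74463.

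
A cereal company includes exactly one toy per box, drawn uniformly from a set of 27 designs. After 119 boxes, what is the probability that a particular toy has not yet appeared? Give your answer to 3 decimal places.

0.011

On each box the fixed toy fails to appear with probability 26/27.
P(still missing after 119) = (26/27)^119 = 0.0112.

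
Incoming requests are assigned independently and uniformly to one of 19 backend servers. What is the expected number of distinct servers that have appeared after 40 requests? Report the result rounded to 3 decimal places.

For each server, P(seen in 40 requests) = 1 - (18/19)^40 = 0.8850.
By linearity of expectation, E[distinct seen] = 19·(1 - (18/19)^40) = 16.8147.

16.815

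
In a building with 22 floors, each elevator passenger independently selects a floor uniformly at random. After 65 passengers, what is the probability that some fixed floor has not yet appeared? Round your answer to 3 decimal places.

0.049

On each passenger the fixed floor fails to appear with probability 21/22.
P(still missing after 65) = (21/22)^65 = 0.0486.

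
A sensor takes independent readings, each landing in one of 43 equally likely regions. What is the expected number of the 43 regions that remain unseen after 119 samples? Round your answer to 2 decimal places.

2.61

For each region, P(unseen after 119) = (42/43)^119 = 0.061.
By linearity of expectation, E[unseen] = 43·(42/43)^119 = 2.614.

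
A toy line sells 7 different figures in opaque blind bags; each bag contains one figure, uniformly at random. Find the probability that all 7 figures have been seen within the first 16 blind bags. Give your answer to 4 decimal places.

0.4977

By inclusion–exclusion over which figures are missing,
P(all seen) = Σ_{j=0}^{7} (-1)^j C(7,j)((7-j)/7)^16
= 1.00000 - 0.59422 + 0.09642 - 0.00452 + 0.00005 - 0.00000 + 0.00000 - 0.00000
= 0.49772.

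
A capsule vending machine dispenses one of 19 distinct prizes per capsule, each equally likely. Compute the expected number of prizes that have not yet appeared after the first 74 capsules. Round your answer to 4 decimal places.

0.3477

For each prize, P(unseen after 74) = (18/19)^74 = 0.01830.
By linearity of expectation, E[unseen] = 19·(18/19)^74 = 0.34766.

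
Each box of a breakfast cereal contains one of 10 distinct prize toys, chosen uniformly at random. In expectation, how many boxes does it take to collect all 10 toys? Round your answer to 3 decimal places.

29.290

Split into phases: going from k distinct to k+1 distinct takes on average 10/(10-k) boxes.
E[T] = 10/10 + 10/9 + 10/8 + ... + 10/2 + 10/1 = 10·H_{10}.
H_{10} = 2.9290, so E[T] = 29.2897.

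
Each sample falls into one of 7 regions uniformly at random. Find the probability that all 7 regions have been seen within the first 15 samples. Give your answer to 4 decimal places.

0.4339

Let A_i be the event that region i is missing after 15 samples. By inclusion–exclusion on the A_i,
P(all seen) = Σ_{j=0}^{7} (-1)^j C(7,j)((7-j)/7)^15
= 1.00000 - 0.69326 + 0.13499 - 0.00792 + 0.00011 - 0.00000 + 0.00000 - 0.00000
= 0.43392.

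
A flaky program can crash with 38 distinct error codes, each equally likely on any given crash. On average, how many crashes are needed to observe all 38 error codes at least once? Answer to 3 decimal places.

The wait to go from k to k+1 distinct error codes is geometric with mean 38/(38-k).
E[T] = 38/38 + 38/37 + 38/36 + ... + 38/2 + 38/1 = 38·H_{38}.
H_{38} = 4.2279, so E[T] = 160.6603.

160.660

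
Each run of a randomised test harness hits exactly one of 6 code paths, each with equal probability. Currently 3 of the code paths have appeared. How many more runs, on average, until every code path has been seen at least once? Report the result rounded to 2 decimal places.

From k distinct to k+1 distinct takes on average 6/(6-k) runs.
Sum over k = 3,...,5: E = 6/3 + 6/2 + 6/1 = 11.000.

11.00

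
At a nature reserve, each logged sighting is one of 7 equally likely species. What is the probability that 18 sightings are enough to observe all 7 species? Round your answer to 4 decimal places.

0.6112

By inclusion–exclusion over which species are missing,
P(all seen) = Σ_{j=0}^{7} (-1)^j C(7,j)((7-j)/7)^18
= 1.00000 - 0.43657 + 0.04919 - 0.00148 + 0.00001 - 0.00000 + 0.00000 - 0.00000
= 0.61115.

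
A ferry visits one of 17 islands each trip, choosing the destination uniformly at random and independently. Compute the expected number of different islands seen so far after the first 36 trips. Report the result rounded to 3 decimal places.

For each island, P(seen in 36 trips) = 1 - (16/17)^36 = 0.8872.
By linearity of expectation, E[distinct seen] = 17·(1 - (16/17)^36) = 15.0831.

15.083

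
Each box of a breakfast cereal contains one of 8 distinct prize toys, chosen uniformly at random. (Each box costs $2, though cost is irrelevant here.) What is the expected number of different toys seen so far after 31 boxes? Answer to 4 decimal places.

For each toy, P(seen in 31 boxes) = 1 - (7/8)^31 = 0.98407.
By linearity of expectation, E[distinct seen] = 8·(1 - (7/8)^31) = 7.87255.

7.8726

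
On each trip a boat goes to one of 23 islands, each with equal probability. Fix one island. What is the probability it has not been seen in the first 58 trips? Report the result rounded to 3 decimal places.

On each trip the fixed island fails to appear with probability 22/23.
P(still missing after 58) = (22/23)^58 = 0.0759.

0.076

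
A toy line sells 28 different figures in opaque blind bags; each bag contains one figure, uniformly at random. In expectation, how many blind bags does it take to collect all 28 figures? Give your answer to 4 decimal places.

109.9608

The wait to go from k to k+1 distinct figures is geometric with mean 28/(28-k).
E[T] = 28/28 + 28/27 + 28/26 + ... + 28/2 + 28/1 = 28·H_{28}.
H_{28} = 3.92717, so E[T] = 109.96079.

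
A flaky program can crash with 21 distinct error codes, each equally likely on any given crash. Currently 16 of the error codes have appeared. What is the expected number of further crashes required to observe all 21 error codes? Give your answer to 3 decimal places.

With k distinct error codes already seen, the next new one takes an expected 21/(21-k) crashes.
Sum over k = 16,...,20: E = 21/5 + 21/4 + 21/3 + 21/2 + 21/1 = 47.9500.

47.950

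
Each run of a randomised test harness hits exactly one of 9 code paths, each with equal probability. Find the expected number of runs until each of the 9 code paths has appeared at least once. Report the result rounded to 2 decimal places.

The wait to go from k to k+1 distinct code paths is geometric with mean 9/(9-k).
E[T] = 9/9 + 9/8 + 9/7 + ... + 9/2 + 9/1 = 9·H_{9}.
H_{9} = 2.829, so E[T] = 25.461.

25.46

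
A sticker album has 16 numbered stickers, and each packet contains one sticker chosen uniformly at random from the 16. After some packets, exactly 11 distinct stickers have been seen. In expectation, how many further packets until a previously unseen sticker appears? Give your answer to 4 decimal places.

Each packet yields a new sticker with probability (16-11)/16 = 5/16, so the wait is geometric with mean 16/5.
E = 16/5 = 3.20000.

3.2000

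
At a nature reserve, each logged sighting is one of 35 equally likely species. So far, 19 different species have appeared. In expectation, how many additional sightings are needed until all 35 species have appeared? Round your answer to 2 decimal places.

From k distinct to k+1 distinct takes on average 35/(35-k) sightings.
Sum over k = 19,...,34: E = 35/16 + 35/15 + 35/14 + ... + 35/2 + 35/1 = 118.326.

118.33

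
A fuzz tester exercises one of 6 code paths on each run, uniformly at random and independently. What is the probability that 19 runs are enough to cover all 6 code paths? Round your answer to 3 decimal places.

Let A_i be the event that code path i is missing after 19 runs. By inclusion–exclusion on the A_i,
P(all seen) = Σ_{j=0}^{6} (-1)^j C(6,j)((6-j)/6)^19
= 1.0000 - 0.1878 + 0.0068 - 0.0000 + 0.0000 - 0.0000 + 0.0000
= 0.8189.

0.819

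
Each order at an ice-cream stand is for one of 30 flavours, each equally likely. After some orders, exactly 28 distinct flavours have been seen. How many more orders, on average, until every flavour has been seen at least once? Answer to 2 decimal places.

With k distinct flavours already seen, the next new one takes an expected 30/(30-k) orders.
Sum over k = 28,...,29: E = 30/2 + 30/1 = 45.000.

45.00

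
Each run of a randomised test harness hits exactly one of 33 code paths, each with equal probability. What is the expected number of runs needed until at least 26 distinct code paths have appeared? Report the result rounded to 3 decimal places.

With k distinct code paths already seen, the next new one arrives after an expected 33/(33-k) runs.
Sum over k = 0,...,25: E = 33/33 + 33/32 + 33/31 + ... + 33/9 + 33/8 = 49.3661.

49.366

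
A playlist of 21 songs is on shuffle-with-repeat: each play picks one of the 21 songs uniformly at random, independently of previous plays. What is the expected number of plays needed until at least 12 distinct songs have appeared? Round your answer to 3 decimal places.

17.144

With k distinct songs already seen, the next new one arrives after an expected 21/(21-k) plays.
Sum over k = 0,...,11: E = 21/21 + 21/20 + 21/19 + ... + 21/11 + 21/10 = 17.1442.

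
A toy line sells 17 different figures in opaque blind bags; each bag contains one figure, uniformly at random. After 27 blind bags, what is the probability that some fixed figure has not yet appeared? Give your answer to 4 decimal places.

On each blind bag the fixed figure fails to appear with probability 16/17.
P(still missing after 27) = (16/17)^27 = 0.19459.

0.1946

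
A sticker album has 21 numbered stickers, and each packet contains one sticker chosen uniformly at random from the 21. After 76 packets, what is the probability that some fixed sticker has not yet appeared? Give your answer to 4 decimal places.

0.0245

Each packet misses the fixed sticker with probability (21-1)/21 = 20/21, independently.
P(still missing after 76) = (20/21)^76 = 0.02453.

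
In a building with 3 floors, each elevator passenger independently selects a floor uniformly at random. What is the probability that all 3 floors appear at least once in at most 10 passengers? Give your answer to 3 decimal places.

Let A_i be the event that floor i is missing after 10 passengers. By inclusion–exclusion on the A_i,
P(all seen) = Σ_{j=0}^{3} (-1)^j C(3,j)((3-j)/3)^10
= 1.0000 - 0.0520 + 0.0001 - 0.0000
= 0.9480.

0.948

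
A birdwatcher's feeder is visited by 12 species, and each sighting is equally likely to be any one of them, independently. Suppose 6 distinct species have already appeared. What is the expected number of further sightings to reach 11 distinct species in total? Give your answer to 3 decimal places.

17.400

With k distinct species already seen, the next new one takes an expected 12/(12-k) sightings.
Sum over k = 6,...,10: E = 12/6 + 12/5 + 12/4 + 12/3 + 12/2 = 17.4000.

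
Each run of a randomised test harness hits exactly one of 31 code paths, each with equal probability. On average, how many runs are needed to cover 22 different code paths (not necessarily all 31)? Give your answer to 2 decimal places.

With k distinct code paths already seen, the next new one arrives after an expected 31/(31-k) runs.
Sum over k = 0,...,21: E = 31/31 + 31/30 + 31/29 + ... + 31/11 + 31/10 = 37.147.

37.15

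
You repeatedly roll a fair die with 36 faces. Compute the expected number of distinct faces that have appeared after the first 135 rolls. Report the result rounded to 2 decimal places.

For each face, P(seen in 135 rolls) = 1 - (35/36)^135 = 0.978.
By linearity of expectation, E[distinct seen] = 36·(1 - (35/36)^135) = 35.197.

35.20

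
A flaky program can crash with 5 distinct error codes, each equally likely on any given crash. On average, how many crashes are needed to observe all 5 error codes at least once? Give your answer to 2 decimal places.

11.42

The wait to go from k to k+1 distinct error codes is geometric with mean 5/(5-k).
E[T] = 5/5 + 5/4 + 5/3 + 5/2 + 5/1 = 5·H_{5}.
H_{5} = 2.283, so E[T] = 11.417.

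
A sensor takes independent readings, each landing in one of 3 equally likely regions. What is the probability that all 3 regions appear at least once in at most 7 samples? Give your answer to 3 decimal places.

By inclusion–exclusion over which regions are missing,
P(all seen) = Σ_{j=0}^{3} (-1)^j C(3,j)((3-j)/3)^7
= 1.0000 - 0.1756 + 0.0014 - 0.0000
= 0.8258.

0.826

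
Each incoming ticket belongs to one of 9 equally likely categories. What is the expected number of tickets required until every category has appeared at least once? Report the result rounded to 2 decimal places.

25.46

The wait to go from k to k+1 distinct categories is geometric with mean 9/(9-k).
E[T] = 9/9 + 9/8 + 9/7 + ... + 9/2 + 9/1 = 9·H_{9}.
H_{9} = 2.829, so E[T] = 25.461.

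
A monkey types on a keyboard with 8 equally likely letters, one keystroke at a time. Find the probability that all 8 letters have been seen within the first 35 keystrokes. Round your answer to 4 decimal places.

By inclusion–exclusion over which letters are missing,
P(all seen) = Σ_{j=0}^{8} (-1)^j C(8,j)((8-j)/8)^35
= 1.00000 - 0.07471 + 0.00119 - 0.00000 + 0.00000 - 0.00000 + 0.00000 - 0.00000 + 0.00000
= 0.92647.

0.9265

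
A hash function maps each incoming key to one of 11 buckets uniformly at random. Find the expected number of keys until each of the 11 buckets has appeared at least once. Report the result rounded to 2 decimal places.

After k distinct buckets have appeared, the next key gives a new one with probability (11-k)/11, so the expected wait for the (k+1)-th is 11/(11-k).
E[T] = 11/11 + 11/10 + 11/9 + ... + 11/2 + 11/1 = 11·H_{11}.
H_{11} = 3.020, so E[T] = 33.219.

33.22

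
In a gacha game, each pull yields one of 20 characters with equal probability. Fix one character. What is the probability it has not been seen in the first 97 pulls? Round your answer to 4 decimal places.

On each pull the fixed character fails to appear with probability 19/20.
P(still missing after 97) = (19/20)^97 = 0.00691.

0.0069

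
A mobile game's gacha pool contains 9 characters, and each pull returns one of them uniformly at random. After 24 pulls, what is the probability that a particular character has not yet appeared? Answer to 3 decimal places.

Each pull misses the fixed character with probability (9-1)/9 = 8/9, independently.
P(still missing after 24) = (8/9)^24 = 0.0592.

0.059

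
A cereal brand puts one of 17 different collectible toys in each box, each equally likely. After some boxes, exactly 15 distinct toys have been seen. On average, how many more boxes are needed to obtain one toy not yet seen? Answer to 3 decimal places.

8.500

The number of boxes until the next new toy is geometric with success probability 2/17, so its mean is 17/2.
E = 17/2 = 8.5000.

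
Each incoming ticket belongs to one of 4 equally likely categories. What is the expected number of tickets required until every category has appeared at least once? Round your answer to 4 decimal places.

8.3333

Split into phases: going from k distinct to k+1 distinct takes on average 4/(4-k) tickets.
E[T] = 4/4 + 4/3 + 4/2 + 4/1 = 4·H_{4}.
H_{4} = 2.08333, so E[T] = 8.33333.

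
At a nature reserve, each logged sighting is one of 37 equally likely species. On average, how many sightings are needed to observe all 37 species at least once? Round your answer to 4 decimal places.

The wait to go from k to k+1 distinct species is geometric with mean 37/(37-k).
E[T] = 37/37 + 37/36 + 37/35 + ... + 37/2 + 37/1 = 37·H_{37}.
H_{37} = 4.20159, so E[T] = 155.45869.

155.4587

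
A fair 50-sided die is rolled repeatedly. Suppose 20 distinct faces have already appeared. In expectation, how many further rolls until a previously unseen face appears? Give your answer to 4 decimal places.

1.6667

Each roll yields a new face with probability (50-20)/50 = 30/50, so the wait is geometric with mean 50/30.
E = 50/30 = 1.66667.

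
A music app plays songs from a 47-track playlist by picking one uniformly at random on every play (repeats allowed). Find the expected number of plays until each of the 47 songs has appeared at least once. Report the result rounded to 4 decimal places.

208.5843

The wait to go from k to k+1 distinct songs is geometric with mean 47/(47-k).
E[T] = 47/47 + 47/46 + 47/45 + ... + 47/2 + 47/1 = 47·H_{47}.
H_{47} = 4.43796, so E[T] = 208.58430.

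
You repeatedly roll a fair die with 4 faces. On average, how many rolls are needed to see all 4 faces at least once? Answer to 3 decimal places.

8.333

After k distinct faces have appeared, the next roll gives a new one with probability (4-k)/4, so the expected wait for the (k+1)-th is 4/(4-k).
E[T] = 4/4 + 4/3 + 4/2 + 4/1 = 4·H_{4}.
H_{4} = 2.0833, so E[T] = 8.3333.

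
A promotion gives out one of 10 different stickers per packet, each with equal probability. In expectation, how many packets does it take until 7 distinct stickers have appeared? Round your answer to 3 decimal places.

Going from k to k+1 distinct takes a geometric number of packets with mean 10/(10-k).
Sum over k = 0,...,6: E = 10/10 + 10/9 + 10/8 + ... + 10/5 + 10/4 = 10.9563.

10.956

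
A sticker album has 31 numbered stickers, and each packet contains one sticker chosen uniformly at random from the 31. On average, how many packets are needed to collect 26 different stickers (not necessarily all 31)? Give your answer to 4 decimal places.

Going from k to k+1 distinct takes a geometric number of packets with mean 31/(31-k).
Sum over k = 0,...,25: E = 31/31 + 31/30 + 31/29 + ... + 31/7 + 31/6 = 54.06127.

54.0613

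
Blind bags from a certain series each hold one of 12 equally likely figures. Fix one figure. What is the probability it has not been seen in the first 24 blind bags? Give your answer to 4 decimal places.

0.1239

Each blind bag misses the fixed figure with probability (12-1)/12 = 11/12, independently.
P(still missing after 24) = (11/12)^24 = 0.12390.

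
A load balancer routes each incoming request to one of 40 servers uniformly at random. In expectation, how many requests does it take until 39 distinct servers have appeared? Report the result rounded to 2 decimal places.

131.14

With k distinct servers already seen, the next new one arrives after an expected 40/(40-k) requests.
Sum over k = 0,...,38: E = 40/40 + 40/39 + 40/38 + ... + 40/3 + 40/2 = 131.142.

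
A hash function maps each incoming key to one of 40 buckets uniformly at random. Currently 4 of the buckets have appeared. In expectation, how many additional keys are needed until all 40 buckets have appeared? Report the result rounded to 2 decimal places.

With k distinct buckets already seen, the next new one takes an expected 40/(40-k) keys.
Sum over k = 4,...,39: E = 40/36 + 40/35 + 40/34 + ... + 40/2 + 40/1 = 166.982.

166.98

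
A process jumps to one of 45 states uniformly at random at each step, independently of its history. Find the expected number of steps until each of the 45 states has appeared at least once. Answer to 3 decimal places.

197.773

The wait to go from k to k+1 distinct states is geometric with mean 45/(45-k).
E[T] = 45/45 + 45/44 + 45/43 + ... + 45/2 + 45/1 = 45·H_{45}.
H_{45} = 4.3949, so E[T] = 197.7727.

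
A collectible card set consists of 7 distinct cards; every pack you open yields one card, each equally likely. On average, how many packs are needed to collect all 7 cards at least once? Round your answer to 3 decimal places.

18.150

The wait to go from k to k+1 distinct cards is geometric with mean 7/(7-k).
E[T] = 7/7 + 7/6 + 7/5 + ... + 7/2 + 7/1 = 7·H_{7}.
H_{7} = 2.5929, so E[T] = 18.1500.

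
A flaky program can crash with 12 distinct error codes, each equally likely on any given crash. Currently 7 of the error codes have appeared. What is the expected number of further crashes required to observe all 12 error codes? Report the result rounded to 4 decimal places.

The wait to go from k to k+1 distinct error codes is geometric with mean 12/(12-k).
Sum over k = 7,...,11: E = 12/5 + 12/4 + 12/3 + 12/2 + 12/1 = 27.40000.

27.4000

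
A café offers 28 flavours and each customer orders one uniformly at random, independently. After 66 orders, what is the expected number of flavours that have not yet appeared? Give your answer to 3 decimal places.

2.539

For each flavour, P(unseen after 66) = (27/28)^66 = 0.0907.
By linearity of expectation, E[unseen] = 28·(27/28)^66 = 2.5394.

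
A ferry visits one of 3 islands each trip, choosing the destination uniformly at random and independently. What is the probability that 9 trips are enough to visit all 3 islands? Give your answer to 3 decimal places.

By inclusion–exclusion over which islands are missing,
P(all seen) = Σ_{j=0}^{3} (-1)^j C(3,j)((3-j)/3)^9
= 1.0000 - 0.0780 + 0.0002 - 0.0000
= 0.9221.

0.922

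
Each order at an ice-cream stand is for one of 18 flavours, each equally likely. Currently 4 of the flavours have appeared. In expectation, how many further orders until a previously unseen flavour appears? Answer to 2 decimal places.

The number of orders until the next new flavour is geometric with success probability 14/18, so its mean is 18/14.
E = 18/14 = 1.286.

1.29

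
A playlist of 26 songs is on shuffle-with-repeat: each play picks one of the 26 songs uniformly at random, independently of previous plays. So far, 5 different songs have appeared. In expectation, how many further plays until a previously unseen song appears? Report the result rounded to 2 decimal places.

The number of plays until the next new song is geometric with success probability 21/26, so its mean is 26/21.
E = 26/21 = 1.238.

1.24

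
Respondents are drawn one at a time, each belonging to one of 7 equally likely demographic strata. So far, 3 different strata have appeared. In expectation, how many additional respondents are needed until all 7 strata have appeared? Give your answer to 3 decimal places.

14.583

With k distinct strata already seen, the next new one takes an expected 7/(7-k) respondents.
Sum over k = 3,...,6: E = 7/4 + 7/3 + 7/2 + 7/1 = 14.5833.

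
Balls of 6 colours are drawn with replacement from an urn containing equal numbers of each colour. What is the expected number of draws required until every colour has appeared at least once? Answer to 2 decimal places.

Split into phases: going from k distinct to k+1 distinct takes on average 6/(6-k) draws.
E[T] = 6/6 + 6/5 + 6/4 + 6/3 + 6/2 + 6/1 = 6·H_{6}.
H_{6} = 2.450, so E[T] = 14.700.

14.70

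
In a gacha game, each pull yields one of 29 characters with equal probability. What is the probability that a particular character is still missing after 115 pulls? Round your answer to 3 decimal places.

On each pull the fixed character fails to appear with probability 28/29.
P(still missing after 115) = (28/29)^115 = 0.0177.

0.018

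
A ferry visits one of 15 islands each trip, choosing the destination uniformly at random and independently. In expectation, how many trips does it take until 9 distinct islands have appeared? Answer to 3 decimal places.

Going from k to k+1 distinct takes a geometric number of trips with mean 15/(15-k).
Sum over k = 0,...,8: E = 15/15 + 15/14 + 15/13 + ... + 15/8 + 15/7 = 13.0234.

13.023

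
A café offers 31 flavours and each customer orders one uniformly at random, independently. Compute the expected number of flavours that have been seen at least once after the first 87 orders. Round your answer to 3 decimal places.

For each flavour, P(seen in 87 orders) = 1 - (30/31)^87 = 0.9423.
By linearity of expectation, E[distinct seen] = 31·(1 - (30/31)^87) = 29.2117.

29.212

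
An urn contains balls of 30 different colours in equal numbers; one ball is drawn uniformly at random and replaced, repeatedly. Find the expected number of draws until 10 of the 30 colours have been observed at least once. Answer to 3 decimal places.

Going from k to k+1 distinct takes a geometric number of draws with mean 30/(30-k).
Sum over k = 0,...,9: E = 30/30 + 30/29 + 30/28 + ... + 30/22 + 30/21 = 11.9174.

11.917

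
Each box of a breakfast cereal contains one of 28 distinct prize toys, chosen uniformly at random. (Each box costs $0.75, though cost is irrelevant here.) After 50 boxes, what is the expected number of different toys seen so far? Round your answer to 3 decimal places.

23.456

For each toy, P(seen in 50 boxes) = 1 - (27/28)^50 = 0.8377.
By linearity of expectation, E[distinct seen] = 28·(1 - (27/28)^50) = 23.4559.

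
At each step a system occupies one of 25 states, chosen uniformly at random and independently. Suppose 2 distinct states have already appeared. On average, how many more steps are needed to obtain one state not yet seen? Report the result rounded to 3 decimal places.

1.087

The number of steps until the next new state is geometric with success probability 23/25, so its mean is 25/23.
E = 25/23 = 1.0870.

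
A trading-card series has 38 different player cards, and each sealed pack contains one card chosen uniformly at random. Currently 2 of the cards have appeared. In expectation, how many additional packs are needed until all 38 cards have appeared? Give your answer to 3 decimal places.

With k distinct cards already seen, the next new one takes an expected 38/(38-k) packs.
Sum over k = 2,...,37: E = 38/36 + 38/35 + 38/34 + ... + 38/2 + 38/1 = 158.6332.

158.633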